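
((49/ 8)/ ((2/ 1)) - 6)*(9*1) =-26.44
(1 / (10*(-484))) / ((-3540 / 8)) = 1 / 2141700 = 0.00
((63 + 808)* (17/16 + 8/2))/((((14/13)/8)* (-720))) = -101907/2240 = -45.49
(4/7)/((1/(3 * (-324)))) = -3888/7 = -555.43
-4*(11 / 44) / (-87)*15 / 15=1 / 87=0.01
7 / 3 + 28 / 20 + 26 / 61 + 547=551.16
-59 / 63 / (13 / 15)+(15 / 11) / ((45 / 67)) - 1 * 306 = -916066 / 3003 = -305.05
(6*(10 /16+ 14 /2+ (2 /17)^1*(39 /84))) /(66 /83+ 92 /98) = 12743073 /479536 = 26.57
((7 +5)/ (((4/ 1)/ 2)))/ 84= 1/ 14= 0.07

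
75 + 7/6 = 457/6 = 76.17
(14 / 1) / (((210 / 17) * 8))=17 / 120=0.14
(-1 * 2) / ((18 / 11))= -11 / 9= -1.22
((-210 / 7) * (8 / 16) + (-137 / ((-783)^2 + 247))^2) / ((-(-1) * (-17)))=5642715714671 / 6395077831232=0.88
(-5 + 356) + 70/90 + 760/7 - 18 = 27868/63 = 442.35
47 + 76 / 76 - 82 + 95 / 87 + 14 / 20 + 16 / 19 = -518479 / 16530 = -31.37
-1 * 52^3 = -140608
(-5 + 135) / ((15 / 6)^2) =104 / 5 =20.80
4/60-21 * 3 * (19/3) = -398.93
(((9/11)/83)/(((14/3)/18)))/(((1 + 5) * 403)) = 81/5151146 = 0.00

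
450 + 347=797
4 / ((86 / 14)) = 28 / 43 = 0.65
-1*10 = -10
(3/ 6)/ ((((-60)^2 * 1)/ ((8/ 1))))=1/ 900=0.00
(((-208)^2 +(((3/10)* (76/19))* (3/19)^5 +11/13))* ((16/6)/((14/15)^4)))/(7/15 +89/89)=352518215142099375/3400605035828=103663.38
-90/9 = -10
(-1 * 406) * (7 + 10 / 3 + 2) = -15022 / 3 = -5007.33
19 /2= 9.50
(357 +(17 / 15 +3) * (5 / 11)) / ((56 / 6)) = 11843 / 308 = 38.45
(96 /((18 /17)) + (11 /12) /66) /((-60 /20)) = -6529 /216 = -30.23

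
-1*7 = -7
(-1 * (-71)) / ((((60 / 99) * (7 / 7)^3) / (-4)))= -2343 / 5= -468.60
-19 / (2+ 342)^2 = -19 / 118336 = -0.00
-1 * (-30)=30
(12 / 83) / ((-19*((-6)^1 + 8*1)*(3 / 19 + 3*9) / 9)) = -0.00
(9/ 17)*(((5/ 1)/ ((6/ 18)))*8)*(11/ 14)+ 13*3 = 10581/ 119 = 88.92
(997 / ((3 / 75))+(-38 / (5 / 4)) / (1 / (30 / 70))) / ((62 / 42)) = 2615757 / 155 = 16875.85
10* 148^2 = 219040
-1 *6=-6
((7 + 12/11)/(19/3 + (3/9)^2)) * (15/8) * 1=12015/5104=2.35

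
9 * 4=36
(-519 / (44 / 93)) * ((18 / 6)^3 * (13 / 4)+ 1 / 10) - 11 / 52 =-1102468967 / 11440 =-96369.66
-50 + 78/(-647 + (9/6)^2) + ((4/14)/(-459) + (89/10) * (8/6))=-1584964418/41431635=-38.25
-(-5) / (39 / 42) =70 / 13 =5.38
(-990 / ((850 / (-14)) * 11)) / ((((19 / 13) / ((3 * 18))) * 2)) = 44226 / 1615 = 27.38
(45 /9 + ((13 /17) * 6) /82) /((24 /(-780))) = -114530 /697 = -164.32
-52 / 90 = -26 / 45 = -0.58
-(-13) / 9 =13 / 9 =1.44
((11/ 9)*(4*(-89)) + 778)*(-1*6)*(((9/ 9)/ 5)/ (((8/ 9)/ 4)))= -9258/ 5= -1851.60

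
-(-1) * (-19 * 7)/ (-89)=133/ 89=1.49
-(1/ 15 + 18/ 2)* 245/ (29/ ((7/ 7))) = -76.60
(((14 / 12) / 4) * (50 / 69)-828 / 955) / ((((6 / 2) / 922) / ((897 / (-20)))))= 3107124787 / 343800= 9037.59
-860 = -860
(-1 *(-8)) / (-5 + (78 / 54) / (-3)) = -54 / 37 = -1.46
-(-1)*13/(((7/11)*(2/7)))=143/2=71.50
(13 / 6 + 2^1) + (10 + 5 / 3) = 95 / 6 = 15.83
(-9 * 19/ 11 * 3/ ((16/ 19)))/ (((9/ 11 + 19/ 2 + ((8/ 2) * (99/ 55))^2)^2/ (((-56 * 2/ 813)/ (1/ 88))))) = 55038060000/ 316731512599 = 0.17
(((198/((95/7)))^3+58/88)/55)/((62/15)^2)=1054573955451/319028551600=3.31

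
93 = 93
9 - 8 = 1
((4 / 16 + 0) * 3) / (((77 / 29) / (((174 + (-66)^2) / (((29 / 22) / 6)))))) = 40770 / 7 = 5824.29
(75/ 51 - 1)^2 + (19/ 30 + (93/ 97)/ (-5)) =111521/ 168198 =0.66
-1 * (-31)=31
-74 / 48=-37 / 24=-1.54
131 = 131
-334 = -334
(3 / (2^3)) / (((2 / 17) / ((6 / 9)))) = 17 / 8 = 2.12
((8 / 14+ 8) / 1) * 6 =51.43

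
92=92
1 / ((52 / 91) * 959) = 0.00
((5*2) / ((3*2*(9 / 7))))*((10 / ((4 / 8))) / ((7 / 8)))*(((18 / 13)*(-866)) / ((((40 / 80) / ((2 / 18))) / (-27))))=2771200 / 13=213169.23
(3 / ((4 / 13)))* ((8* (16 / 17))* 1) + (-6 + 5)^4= 1265 / 17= 74.41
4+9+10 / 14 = 96 / 7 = 13.71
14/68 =7/34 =0.21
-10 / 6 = -5 / 3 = -1.67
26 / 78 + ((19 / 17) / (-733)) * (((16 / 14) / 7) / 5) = 3052489 / 9158835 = 0.33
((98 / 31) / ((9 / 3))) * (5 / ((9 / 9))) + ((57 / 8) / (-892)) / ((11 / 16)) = 2398639 / 456258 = 5.26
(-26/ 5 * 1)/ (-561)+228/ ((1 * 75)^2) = 17462/ 350625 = 0.05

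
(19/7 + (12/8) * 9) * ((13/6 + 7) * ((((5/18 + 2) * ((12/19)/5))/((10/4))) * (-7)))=-102377/855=-119.74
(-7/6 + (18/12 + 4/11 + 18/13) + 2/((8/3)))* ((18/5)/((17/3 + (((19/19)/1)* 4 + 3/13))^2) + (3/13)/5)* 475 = 61770596285/553967128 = 111.51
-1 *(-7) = 7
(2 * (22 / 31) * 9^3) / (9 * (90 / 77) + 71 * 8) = 1234926 / 690463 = 1.79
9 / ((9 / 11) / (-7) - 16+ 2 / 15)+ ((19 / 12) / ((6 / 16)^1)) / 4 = 163649 / 332298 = 0.49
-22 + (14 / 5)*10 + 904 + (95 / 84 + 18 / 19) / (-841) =1221431443 / 1342236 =910.00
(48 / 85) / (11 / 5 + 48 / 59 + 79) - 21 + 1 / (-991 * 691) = -2956345641002 / 140824527869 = -20.99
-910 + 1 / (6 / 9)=-1817 / 2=-908.50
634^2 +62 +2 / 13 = 5226236 / 13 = 402018.15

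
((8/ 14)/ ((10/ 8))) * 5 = 16/ 7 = 2.29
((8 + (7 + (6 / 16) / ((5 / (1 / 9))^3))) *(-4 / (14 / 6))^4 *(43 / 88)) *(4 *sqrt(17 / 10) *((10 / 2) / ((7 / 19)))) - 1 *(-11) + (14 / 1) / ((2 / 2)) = 25 + 23823726536 *sqrt(170) / 69328875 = 4505.43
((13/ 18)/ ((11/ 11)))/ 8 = 0.09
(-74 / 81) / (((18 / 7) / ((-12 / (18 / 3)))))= 518 / 729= 0.71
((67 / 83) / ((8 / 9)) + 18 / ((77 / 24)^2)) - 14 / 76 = 184952245 / 74800264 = 2.47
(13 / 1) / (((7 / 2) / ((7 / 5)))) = 26 / 5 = 5.20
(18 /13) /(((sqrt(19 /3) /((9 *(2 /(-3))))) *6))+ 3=3 - 18 *sqrt(57) /247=2.45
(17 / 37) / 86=17 / 3182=0.01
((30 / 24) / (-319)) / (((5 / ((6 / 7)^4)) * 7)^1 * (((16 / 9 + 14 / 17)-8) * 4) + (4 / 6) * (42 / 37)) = 2292705 / 818837799626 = 0.00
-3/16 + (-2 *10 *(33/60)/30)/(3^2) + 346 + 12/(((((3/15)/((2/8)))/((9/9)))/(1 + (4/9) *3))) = 822467/2160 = 380.77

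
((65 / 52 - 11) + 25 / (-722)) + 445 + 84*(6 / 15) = 3384847 / 7220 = 468.82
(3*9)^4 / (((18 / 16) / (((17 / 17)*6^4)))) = 612220032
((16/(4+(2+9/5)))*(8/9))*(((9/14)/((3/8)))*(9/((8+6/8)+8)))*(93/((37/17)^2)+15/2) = 380359680/8346793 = 45.57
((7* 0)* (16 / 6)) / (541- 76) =0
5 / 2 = 2.50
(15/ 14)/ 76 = 15/ 1064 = 0.01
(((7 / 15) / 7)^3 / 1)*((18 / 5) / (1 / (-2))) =-0.00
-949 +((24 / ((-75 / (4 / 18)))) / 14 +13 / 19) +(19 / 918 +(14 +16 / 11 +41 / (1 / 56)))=45769066781 / 33575850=1363.15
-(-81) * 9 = 729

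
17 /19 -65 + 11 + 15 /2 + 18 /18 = -1695 /38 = -44.61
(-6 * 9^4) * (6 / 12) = -19683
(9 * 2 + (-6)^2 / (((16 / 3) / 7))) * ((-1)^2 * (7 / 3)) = 609 / 4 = 152.25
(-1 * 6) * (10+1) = -66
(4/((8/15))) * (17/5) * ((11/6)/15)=187/60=3.12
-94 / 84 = -47 / 42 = -1.12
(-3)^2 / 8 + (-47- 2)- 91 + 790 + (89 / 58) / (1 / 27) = 692.56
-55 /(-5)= 11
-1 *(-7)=7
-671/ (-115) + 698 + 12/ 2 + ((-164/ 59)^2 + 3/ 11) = 3160957006/ 4403465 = 717.83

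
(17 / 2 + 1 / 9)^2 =24025 / 324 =74.15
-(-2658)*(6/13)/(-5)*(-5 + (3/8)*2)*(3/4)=203337/260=782.07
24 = 24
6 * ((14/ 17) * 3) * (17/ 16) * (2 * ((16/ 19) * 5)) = 2520/ 19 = 132.63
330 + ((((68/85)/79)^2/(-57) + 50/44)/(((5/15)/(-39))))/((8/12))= 17030950059/130436900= 130.57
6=6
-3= -3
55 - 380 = -325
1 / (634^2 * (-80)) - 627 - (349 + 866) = -59232236161 / 32156480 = -1842.00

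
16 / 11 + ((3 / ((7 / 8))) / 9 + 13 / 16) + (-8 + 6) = 2395 / 3696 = 0.65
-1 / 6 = -0.17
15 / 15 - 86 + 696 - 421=190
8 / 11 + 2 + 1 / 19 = 581 / 209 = 2.78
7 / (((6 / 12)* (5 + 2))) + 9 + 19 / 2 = 41 / 2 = 20.50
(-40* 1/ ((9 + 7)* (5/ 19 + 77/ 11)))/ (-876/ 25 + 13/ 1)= 125/ 8004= 0.02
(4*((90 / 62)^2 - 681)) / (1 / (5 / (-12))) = 1087360 / 961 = 1131.49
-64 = -64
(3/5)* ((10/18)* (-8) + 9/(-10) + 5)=-31/150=-0.21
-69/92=-0.75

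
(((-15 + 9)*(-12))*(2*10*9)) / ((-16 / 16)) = -12960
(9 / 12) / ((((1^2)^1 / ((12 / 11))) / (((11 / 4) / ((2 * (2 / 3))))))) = 27 / 16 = 1.69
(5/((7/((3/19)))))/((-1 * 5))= -3/133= -0.02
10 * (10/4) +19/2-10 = 49/2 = 24.50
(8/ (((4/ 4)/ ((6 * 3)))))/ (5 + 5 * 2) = 48/ 5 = 9.60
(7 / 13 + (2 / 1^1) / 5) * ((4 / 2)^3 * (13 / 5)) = 488 / 25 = 19.52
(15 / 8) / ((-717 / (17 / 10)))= -17 / 3824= -0.00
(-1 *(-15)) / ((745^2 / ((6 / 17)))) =18 / 1887085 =0.00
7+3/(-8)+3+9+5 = 189/8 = 23.62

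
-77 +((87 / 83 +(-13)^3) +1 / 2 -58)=-386855 / 166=-2330.45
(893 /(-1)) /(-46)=893 /46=19.41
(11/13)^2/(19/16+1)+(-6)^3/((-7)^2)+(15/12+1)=-303227/165620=-1.83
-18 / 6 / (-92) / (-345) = -1 / 10580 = -0.00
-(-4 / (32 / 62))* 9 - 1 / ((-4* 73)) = 5092 / 73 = 69.75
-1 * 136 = -136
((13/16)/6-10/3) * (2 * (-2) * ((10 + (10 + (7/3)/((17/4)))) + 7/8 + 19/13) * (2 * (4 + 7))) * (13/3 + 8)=15166934365/190944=79431.32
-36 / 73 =-0.49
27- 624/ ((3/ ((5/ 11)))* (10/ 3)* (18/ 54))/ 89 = 25497/ 979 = 26.04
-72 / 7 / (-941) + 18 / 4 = 59427 / 13174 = 4.51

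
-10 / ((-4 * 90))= 1 / 36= 0.03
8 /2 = 4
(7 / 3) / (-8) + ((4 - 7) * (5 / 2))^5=-2278153 / 96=-23730.76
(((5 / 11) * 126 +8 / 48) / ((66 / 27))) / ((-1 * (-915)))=3791 / 147620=0.03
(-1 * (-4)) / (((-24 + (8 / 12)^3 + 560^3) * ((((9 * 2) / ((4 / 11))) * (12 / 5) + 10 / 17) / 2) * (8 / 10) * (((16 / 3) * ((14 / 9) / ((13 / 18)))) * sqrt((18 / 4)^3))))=3315 * sqrt(2) / 1077844880924672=0.00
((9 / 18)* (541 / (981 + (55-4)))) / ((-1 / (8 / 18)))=-541 / 4644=-0.12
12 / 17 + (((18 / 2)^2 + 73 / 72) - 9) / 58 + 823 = 58565897 / 70992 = 824.96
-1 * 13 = -13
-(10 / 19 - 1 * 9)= 161 / 19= 8.47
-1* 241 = -241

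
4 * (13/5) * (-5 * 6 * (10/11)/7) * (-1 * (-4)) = -12480/77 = -162.08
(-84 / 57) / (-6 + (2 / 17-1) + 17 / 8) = 3808 / 12293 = 0.31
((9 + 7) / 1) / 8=2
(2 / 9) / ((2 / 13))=13 / 9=1.44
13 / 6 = 2.17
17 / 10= 1.70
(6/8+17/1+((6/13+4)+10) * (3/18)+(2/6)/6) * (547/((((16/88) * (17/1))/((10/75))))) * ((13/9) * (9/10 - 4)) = -1764731947/826200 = -2135.96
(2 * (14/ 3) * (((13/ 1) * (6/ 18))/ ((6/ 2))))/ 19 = 364/ 513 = 0.71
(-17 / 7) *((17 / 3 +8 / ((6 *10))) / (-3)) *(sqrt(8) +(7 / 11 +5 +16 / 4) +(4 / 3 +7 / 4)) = 73.00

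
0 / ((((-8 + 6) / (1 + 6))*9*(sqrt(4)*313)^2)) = 0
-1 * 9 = -9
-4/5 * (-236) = 944/5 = 188.80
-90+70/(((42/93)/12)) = 1770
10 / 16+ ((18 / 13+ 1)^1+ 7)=1041 / 104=10.01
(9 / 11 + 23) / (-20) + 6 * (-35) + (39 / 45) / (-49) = -3415243 / 16170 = -211.21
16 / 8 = 2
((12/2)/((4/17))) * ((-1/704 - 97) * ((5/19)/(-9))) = 1934855/26752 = 72.33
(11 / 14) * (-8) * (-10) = 62.86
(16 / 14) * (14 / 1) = 16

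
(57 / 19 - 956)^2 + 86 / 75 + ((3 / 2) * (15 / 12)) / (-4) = 2179703227 / 2400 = 908209.68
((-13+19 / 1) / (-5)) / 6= -0.20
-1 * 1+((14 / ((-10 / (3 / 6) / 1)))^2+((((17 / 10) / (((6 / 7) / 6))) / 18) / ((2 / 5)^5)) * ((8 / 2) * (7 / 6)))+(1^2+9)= 13425593 / 43200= 310.78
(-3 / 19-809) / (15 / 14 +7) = -215236 / 2147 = -100.25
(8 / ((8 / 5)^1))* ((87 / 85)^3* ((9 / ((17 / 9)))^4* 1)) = 28346394918663 / 10258466825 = 2763.22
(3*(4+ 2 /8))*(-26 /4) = -82.88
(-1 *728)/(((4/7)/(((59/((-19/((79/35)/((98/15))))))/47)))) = 181779/6251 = 29.08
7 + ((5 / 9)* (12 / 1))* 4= 101 / 3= 33.67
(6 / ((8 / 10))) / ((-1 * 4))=-15 / 8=-1.88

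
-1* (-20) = 20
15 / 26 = 0.58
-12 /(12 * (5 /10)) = -2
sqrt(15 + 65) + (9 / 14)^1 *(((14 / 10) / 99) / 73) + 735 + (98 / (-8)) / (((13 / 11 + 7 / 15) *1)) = 4 *sqrt(5) + 3178254469 / 4368320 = 736.51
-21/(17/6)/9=-14/17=-0.82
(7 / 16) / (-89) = -7 / 1424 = -0.00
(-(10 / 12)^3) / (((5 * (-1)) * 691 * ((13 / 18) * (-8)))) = -25 / 862368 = -0.00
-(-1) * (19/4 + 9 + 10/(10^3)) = 344/25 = 13.76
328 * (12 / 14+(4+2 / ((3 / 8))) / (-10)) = -2624 / 105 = -24.99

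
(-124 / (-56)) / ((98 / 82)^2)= 52111 / 33614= 1.55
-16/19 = -0.84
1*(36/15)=12/5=2.40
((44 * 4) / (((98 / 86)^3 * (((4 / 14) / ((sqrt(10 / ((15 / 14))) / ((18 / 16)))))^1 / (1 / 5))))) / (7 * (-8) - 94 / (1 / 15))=-55972928 * sqrt(21) / 1663136685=-0.15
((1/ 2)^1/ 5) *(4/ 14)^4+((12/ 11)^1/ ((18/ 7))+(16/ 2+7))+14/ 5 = 7220071/ 396165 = 18.22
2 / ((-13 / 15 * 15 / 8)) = -16 / 13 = -1.23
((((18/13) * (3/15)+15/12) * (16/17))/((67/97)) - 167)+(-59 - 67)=-21538219/74035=-290.92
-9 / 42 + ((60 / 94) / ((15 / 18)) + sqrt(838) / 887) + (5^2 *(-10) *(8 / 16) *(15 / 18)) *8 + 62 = -1521523 / 1974 + sqrt(838) / 887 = -770.75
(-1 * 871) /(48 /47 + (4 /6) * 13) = -122811 /1366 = -89.91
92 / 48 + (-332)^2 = 1322711 / 12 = 110225.92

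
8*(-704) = -5632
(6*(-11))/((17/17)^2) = -66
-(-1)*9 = 9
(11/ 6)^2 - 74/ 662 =3.25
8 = 8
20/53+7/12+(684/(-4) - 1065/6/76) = -4165955/24168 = -172.37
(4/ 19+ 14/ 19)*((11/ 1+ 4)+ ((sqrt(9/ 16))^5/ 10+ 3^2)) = 2214027/ 97280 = 22.76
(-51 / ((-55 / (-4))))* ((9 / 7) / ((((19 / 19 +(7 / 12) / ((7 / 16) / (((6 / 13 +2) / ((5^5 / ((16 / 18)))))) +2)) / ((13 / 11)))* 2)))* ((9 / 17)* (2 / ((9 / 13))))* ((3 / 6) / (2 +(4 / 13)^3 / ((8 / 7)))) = -1.06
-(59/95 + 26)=-2529/95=-26.62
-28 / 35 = -4 / 5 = -0.80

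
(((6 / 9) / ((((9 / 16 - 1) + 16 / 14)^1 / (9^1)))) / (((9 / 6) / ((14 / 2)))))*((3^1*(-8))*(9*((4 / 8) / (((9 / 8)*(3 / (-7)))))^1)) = 702464 / 79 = 8891.95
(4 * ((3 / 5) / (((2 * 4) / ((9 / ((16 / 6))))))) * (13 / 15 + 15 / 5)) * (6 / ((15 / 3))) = 2349 / 500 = 4.70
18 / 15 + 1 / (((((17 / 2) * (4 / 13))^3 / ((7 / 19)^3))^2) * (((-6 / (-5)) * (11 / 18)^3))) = 145102450855995204339 / 120915834208574212720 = 1.20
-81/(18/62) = -279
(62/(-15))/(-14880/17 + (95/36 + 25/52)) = 41106/8673775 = 0.00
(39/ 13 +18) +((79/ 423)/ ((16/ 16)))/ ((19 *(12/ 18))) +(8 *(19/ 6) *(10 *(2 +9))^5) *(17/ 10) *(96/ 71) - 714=356762030243895935/ 380418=937815850574.62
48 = 48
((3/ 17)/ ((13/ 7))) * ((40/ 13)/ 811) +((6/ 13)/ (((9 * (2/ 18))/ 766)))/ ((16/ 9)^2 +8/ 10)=89.27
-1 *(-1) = 1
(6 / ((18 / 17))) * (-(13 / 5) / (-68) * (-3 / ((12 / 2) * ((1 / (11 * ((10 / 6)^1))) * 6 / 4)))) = -143 / 108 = -1.32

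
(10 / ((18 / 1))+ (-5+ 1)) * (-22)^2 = -15004 / 9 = -1667.11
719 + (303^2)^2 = 8428893200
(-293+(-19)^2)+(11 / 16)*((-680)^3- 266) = -1729376919 / 8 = -216172114.88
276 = 276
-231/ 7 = -33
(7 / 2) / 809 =7 / 1618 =0.00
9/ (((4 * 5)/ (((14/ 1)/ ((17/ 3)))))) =1.11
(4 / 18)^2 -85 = -84.95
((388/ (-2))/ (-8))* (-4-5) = -873/ 4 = -218.25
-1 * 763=-763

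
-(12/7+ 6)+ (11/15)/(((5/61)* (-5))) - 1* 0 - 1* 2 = -11.50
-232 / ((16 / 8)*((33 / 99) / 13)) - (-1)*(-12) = -4536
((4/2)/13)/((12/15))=5/26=0.19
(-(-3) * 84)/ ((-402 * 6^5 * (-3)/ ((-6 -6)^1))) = -7/ 21708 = -0.00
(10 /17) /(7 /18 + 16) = 36 /1003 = 0.04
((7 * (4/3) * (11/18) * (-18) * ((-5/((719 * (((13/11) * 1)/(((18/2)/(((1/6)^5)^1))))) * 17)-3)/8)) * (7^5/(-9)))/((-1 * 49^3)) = 15861329/2860182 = 5.55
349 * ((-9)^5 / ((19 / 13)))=-267905313 / 19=-14100279.63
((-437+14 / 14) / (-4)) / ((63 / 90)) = 1090 / 7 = 155.71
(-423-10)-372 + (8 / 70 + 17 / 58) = -1633323 / 2030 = -804.59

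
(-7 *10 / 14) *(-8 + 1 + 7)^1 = 0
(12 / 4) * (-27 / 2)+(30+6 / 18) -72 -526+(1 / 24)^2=-608.16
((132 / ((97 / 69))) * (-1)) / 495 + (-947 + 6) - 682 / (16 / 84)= -4386039 / 970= -4521.69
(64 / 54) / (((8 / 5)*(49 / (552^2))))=677120 / 147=4606.26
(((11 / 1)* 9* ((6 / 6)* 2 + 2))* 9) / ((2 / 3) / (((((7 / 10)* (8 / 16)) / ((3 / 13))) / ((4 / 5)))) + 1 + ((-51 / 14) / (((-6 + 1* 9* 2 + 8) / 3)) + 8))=12972960 / 32051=404.76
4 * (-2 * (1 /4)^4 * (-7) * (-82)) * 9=-2583 /16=-161.44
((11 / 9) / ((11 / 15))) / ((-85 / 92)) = -92 / 51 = -1.80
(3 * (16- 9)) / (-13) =-21 / 13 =-1.62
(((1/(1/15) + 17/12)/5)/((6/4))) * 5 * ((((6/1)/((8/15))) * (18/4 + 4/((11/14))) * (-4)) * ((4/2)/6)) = -207835/132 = -1574.51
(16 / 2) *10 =80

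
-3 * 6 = -18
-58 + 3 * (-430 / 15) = -144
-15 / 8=-1.88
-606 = -606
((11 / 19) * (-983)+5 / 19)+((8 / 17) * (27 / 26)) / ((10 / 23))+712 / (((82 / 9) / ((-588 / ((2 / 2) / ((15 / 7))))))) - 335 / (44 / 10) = -1876861393509 / 18937490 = -99108.24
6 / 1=6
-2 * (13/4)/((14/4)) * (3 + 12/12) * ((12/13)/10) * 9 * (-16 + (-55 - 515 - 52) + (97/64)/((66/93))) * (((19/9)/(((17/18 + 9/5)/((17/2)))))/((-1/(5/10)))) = -12829.09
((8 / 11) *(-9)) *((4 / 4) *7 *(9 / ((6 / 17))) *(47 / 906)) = -100674 / 1661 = -60.61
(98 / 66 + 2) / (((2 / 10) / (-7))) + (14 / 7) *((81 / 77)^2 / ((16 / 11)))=-141647 / 1176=-120.45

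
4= 4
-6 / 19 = -0.32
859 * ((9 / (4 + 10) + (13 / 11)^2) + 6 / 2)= 7333283 / 1694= 4328.97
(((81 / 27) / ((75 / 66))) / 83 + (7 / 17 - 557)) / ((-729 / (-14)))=-30539488 / 2857275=-10.69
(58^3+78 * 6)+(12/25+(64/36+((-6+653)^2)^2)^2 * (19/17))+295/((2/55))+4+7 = 2362886546233661322284892773/68850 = 34319339814577506496512.60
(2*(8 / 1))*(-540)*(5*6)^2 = -7776000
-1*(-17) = 17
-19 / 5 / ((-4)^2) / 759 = -19 / 60720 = -0.00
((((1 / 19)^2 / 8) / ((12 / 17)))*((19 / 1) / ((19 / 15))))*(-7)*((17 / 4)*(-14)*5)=354025 / 23104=15.32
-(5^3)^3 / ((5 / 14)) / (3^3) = -202546.30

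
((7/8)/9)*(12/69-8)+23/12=319/276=1.16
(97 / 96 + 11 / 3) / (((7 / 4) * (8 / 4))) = 449 / 336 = 1.34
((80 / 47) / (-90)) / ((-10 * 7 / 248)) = 992 / 14805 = 0.07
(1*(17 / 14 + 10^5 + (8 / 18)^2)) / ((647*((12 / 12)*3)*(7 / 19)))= 2154630419 / 15407658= 139.84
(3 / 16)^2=9 / 256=0.04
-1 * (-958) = 958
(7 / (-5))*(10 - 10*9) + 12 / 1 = 124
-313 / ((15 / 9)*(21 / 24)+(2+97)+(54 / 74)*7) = -277944 / 93743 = -2.96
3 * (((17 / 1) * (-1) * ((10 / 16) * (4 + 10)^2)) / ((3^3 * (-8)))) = 4165 / 144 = 28.92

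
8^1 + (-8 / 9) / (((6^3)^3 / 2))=8.00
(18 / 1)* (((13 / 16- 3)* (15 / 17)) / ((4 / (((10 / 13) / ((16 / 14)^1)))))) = -165375 / 28288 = -5.85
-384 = -384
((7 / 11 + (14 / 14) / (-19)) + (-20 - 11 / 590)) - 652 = -82794639 / 123310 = -671.43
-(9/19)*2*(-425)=7650/19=402.63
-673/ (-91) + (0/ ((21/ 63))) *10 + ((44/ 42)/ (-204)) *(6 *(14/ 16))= 273583/ 37128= 7.37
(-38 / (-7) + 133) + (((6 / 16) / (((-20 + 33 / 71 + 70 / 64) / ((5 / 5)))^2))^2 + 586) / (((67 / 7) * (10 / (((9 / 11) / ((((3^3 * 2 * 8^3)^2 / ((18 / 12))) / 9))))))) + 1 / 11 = 1034040095017167498552380375447 / 7464943490106085811221954560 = 138.52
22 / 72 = 11 / 36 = 0.31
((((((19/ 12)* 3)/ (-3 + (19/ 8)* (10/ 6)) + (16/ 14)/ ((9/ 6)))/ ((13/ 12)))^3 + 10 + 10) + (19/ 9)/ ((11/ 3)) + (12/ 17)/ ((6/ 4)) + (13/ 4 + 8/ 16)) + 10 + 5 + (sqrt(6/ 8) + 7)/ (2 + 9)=sqrt(3)/ 22 + 3857919490605415/ 20574559113108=187.59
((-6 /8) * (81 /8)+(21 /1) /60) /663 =-1159 /106080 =-0.01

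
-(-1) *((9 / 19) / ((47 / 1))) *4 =36 / 893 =0.04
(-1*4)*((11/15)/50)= -0.06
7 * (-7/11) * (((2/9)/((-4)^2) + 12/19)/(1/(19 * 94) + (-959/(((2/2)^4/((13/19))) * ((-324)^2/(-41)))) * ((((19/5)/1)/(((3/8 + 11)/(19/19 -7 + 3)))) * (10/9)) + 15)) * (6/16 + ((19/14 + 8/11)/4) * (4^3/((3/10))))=-43654764905199/2002967366752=-21.80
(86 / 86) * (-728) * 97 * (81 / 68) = -1429974 / 17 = -84116.12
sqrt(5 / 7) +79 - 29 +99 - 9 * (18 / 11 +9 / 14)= sqrt(35) / 7 +19787 / 154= 129.33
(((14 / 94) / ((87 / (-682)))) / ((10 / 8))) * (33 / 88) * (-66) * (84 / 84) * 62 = 1433.25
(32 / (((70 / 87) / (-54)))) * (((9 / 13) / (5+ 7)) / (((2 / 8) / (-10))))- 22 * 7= 4802.13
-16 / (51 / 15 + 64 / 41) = -3280 / 1017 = -3.23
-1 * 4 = -4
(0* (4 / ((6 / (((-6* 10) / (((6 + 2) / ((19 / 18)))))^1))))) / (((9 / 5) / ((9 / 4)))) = 0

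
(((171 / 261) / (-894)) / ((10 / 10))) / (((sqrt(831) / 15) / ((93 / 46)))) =-2945*sqrt(831) / 110116364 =-0.00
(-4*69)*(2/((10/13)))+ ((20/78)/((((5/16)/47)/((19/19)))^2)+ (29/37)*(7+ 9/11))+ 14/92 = 18577851607/3650790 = 5088.72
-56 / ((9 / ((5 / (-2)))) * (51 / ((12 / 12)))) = 140 / 459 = 0.31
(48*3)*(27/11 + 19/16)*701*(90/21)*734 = 89050399380/77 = 1156498693.25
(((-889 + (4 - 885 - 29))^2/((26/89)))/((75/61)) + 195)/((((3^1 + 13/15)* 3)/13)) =17570801279/1740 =10098161.65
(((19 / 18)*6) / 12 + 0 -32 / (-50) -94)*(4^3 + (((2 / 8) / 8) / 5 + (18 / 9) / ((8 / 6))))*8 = -875677069 / 18000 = -48648.73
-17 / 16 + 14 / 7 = 15 / 16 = 0.94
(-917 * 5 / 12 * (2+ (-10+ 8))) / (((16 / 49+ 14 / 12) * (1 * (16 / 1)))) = 0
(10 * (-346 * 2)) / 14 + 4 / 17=-58792 / 119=-494.05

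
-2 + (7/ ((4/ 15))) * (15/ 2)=1559/ 8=194.88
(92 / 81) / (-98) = -46 / 3969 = -0.01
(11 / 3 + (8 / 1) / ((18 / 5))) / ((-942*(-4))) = 53 / 33912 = 0.00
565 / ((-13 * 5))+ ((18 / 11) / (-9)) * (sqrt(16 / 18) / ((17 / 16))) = -113 / 13-64 * sqrt(2) / 561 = -8.85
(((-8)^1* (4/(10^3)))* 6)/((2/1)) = -12/125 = -0.10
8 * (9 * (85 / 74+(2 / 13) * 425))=2304180 / 481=4790.40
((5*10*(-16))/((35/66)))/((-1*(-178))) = -5280/623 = -8.48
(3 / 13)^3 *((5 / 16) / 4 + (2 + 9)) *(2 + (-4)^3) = -8.44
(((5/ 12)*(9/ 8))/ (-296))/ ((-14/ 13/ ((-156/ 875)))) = -1521/ 5801600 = -0.00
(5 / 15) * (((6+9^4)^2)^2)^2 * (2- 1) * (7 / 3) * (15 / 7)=5764808430799662840175135587735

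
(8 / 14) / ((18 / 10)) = 20 / 63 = 0.32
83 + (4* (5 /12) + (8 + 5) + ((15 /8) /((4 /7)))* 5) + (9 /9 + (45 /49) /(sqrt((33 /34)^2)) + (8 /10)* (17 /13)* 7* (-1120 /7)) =-710121799 /672672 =-1055.67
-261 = -261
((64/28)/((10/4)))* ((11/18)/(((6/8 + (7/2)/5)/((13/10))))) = 4576/9135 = 0.50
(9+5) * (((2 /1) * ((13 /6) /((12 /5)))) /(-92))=-0.27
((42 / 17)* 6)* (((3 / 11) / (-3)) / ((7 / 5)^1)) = -180 / 187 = -0.96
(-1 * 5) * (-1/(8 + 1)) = 5/9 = 0.56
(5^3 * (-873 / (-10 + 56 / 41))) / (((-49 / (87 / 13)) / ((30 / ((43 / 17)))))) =-33086154375 / 1616069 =-20473.23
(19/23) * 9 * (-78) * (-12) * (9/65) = 110808/115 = 963.55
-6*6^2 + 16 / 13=-2792 / 13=-214.77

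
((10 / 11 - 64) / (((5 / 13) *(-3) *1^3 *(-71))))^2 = 81396484 / 137241225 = 0.59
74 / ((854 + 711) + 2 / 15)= 1110 / 23477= 0.05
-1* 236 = -236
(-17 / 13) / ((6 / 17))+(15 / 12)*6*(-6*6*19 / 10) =-40303 / 78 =-516.71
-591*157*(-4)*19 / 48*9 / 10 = 5288859 / 40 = 132221.48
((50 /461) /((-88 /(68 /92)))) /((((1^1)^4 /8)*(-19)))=850 /2216027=0.00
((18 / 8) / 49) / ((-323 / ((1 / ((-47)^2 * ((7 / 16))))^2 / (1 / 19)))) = -576 / 199173939377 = -0.00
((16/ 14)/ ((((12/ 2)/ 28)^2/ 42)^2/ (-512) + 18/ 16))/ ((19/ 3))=4405854208/ 27467747271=0.16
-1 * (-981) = 981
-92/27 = -3.41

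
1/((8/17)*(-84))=-17/672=-0.03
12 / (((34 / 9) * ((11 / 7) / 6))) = 2268 / 187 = 12.13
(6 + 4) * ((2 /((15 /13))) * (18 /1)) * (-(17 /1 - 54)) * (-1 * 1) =-11544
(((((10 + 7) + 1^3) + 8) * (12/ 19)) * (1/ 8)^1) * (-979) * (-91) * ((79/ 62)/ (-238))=-39211887/ 40052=-979.02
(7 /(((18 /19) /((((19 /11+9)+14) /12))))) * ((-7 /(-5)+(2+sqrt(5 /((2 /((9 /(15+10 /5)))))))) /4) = 133 * sqrt(170) /396+38437 /2970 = 17.32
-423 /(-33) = 141 /11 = 12.82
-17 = -17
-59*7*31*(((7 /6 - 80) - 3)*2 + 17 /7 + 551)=-14970365 /3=-4990121.67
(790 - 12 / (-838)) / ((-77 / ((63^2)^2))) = -744926019768 / 4609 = -161624217.78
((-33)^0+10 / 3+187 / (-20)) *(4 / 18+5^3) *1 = -339227 / 540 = -628.20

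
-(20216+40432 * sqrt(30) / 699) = -20216 - 40432 * sqrt(30) / 699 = -20532.82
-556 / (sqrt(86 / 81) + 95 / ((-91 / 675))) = 41438124*sqrt(86) / 333072553459 + 262801948500 / 333072553459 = 0.79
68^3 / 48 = 19652 / 3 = 6550.67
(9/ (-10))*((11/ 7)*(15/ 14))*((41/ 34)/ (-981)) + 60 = 43583913/ 726376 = 60.00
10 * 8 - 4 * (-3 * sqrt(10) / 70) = 6 * sqrt(10) / 35 + 80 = 80.54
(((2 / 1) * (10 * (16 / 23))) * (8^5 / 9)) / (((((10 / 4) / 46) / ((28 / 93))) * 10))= 117440512 / 4185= 28062.25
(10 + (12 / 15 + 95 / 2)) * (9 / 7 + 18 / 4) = 47223 / 140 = 337.31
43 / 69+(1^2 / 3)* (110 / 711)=0.67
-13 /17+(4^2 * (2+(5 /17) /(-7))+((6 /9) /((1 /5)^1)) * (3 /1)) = 40.56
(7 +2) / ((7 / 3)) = 27 / 7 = 3.86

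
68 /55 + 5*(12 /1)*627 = 2069168 /55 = 37621.24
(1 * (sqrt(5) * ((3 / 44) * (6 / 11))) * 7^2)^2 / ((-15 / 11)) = -64827 / 5324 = -12.18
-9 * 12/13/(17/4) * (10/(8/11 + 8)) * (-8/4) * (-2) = -1980/221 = -8.96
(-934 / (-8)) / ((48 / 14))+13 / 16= 3347 / 96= 34.86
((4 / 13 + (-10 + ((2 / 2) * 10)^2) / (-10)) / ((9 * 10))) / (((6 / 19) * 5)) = -2147 / 35100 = -0.06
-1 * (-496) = 496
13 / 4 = 3.25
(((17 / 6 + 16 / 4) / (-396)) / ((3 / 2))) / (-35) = 41 / 124740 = 0.00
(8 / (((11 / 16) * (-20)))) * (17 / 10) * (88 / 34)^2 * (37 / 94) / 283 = -52096 / 5652925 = -0.01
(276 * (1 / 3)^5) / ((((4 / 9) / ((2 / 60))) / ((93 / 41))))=713 / 3690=0.19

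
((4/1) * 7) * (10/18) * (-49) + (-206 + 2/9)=-968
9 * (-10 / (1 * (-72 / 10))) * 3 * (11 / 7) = 825 / 14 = 58.93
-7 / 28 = -1 / 4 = -0.25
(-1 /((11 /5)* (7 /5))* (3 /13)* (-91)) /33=25 /121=0.21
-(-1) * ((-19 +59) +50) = 90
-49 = -49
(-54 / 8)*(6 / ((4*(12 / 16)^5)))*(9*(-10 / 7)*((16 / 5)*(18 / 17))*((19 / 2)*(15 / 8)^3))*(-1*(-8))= 110808000 / 119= 931159.66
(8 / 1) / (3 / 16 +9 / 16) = 32 / 3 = 10.67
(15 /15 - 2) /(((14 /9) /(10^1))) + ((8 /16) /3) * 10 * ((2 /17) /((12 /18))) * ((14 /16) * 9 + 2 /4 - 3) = -4615 /952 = -4.85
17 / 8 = 2.12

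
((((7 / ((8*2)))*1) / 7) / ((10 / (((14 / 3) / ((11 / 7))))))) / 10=49 / 26400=0.00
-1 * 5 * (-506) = 2530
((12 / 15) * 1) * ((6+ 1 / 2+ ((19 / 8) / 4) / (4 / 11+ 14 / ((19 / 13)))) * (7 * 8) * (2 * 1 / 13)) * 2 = 90.42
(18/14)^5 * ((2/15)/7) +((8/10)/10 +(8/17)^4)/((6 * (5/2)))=92763719436/1228270266125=0.08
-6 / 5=-1.20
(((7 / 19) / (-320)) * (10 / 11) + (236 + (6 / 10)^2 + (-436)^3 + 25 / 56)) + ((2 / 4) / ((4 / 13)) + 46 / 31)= -3007143947469511 / 36282400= -82881616.09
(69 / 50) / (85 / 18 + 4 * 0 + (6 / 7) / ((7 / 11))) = 30429 / 133825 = 0.23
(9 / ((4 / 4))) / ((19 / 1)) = 9 / 19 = 0.47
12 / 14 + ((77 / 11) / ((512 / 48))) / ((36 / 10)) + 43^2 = 2486453 / 1344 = 1850.04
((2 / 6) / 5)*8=8 / 15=0.53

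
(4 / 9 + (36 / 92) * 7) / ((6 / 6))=659 / 207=3.18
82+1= 83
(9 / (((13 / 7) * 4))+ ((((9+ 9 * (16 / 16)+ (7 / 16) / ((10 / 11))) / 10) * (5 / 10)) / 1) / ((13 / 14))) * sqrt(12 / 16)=45899 * sqrt(3) / 41600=1.91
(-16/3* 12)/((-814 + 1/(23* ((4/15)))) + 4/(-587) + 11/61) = 210831616/2680405915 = 0.08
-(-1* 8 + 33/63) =157/21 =7.48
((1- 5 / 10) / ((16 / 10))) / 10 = 1 / 32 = 0.03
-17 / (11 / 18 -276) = 306 / 4957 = 0.06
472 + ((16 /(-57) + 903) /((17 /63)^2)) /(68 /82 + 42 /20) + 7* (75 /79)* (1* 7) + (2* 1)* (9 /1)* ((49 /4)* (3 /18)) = 9976929921715 /2083922356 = 4787.57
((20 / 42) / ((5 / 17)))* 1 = 34 / 21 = 1.62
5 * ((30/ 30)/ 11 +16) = 885/ 11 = 80.45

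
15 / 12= 5 / 4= 1.25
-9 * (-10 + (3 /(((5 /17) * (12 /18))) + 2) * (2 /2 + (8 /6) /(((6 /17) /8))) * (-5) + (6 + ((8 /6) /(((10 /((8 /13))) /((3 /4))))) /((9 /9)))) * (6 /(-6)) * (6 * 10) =-18986718 /13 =-1460516.77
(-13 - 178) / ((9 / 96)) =-6112 / 3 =-2037.33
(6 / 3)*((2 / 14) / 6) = 1 / 21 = 0.05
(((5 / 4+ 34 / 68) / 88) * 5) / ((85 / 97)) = 679 / 5984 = 0.11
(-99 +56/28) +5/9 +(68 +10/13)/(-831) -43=-4521937/32409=-139.53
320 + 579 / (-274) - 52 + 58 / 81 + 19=6338671 / 22194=285.60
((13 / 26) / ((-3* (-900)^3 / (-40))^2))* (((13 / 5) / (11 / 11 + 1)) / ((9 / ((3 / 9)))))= 13 / 1614252037500000000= 0.00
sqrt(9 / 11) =3* sqrt(11) / 11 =0.90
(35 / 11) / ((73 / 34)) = 1190 / 803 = 1.48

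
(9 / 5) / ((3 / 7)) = 21 / 5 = 4.20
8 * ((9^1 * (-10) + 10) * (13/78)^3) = -80/27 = -2.96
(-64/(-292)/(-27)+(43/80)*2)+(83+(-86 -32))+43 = 714833/78840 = 9.07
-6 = -6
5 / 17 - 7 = -114 / 17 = -6.71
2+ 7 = 9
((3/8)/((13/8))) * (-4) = -12/13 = -0.92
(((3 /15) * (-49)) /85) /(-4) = 49 /1700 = 0.03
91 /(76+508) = 91 /584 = 0.16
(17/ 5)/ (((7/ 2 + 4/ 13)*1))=442/ 495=0.89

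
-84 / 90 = -14 / 15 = -0.93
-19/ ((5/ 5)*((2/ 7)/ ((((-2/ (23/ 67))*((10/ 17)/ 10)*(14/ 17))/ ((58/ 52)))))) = 3243604/ 192763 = 16.83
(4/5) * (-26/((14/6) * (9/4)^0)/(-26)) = 12/35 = 0.34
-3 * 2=-6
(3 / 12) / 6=0.04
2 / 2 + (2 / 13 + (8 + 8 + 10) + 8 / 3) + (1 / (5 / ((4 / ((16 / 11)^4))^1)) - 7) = 73479799 / 3194880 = 23.00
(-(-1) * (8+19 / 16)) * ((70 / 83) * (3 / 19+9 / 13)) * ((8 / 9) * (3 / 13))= 360150 / 266513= 1.35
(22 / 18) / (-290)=-0.00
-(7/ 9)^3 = -343/ 729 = -0.47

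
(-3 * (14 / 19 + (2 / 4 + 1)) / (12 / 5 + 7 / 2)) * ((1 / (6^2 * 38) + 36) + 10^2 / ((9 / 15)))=-117830825 / 511176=-230.51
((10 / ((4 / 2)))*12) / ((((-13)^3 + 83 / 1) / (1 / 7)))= -30 / 7399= -0.00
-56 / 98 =-0.57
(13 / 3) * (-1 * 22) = -286 / 3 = -95.33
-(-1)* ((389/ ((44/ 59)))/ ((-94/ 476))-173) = -2910051/ 1034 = -2814.36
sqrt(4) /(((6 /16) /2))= 32 /3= 10.67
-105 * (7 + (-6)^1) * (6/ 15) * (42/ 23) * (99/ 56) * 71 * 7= -3099789/ 46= -67386.72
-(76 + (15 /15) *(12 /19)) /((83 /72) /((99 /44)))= -235872 /1577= -149.57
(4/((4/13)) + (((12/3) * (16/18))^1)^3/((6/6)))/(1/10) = 422450/729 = 579.49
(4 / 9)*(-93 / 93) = -4 / 9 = -0.44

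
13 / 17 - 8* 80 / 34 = -307 / 17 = -18.06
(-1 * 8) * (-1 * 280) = 2240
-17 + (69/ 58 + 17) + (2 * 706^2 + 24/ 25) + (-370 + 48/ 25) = 1444933801/ 1450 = 996506.07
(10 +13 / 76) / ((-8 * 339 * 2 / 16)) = -773 / 25764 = -0.03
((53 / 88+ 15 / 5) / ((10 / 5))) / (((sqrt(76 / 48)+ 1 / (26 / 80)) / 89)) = 11003070 / 175879- 4767997 * sqrt(57) / 1407032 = 36.98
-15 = -15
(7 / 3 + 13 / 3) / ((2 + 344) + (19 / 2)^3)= 160 / 28881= 0.01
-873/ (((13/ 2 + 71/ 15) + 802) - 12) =-26190/ 24037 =-1.09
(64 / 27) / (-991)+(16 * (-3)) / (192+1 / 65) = -84280624 / 333954117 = -0.25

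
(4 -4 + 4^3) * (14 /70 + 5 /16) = 164 /5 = 32.80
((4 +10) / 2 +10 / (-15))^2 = 361 / 9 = 40.11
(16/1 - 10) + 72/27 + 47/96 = 293/32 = 9.16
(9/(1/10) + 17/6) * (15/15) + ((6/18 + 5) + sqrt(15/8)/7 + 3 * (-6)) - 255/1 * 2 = -2579/6 + sqrt(30)/28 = -429.64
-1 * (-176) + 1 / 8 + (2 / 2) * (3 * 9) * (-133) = -27319 / 8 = -3414.88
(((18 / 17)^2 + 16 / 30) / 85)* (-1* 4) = -28688 / 368475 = -0.08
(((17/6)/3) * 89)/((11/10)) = 7565/99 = 76.41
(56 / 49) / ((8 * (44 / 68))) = 17 / 77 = 0.22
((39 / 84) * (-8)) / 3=-26 / 21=-1.24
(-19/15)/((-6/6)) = 19/15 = 1.27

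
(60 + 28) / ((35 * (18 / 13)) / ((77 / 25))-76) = -6292 / 4309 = -1.46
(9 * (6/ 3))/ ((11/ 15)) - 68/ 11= 202/ 11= 18.36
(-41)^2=1681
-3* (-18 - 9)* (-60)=-4860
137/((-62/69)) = -152.47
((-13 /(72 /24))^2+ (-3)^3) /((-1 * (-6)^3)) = -37 /972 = -0.04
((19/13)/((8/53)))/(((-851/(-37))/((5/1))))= 5035/2392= 2.10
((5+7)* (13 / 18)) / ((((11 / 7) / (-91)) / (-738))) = 4074252 / 11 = 370386.55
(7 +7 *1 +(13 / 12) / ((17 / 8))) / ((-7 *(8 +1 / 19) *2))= -7030 / 54621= -0.13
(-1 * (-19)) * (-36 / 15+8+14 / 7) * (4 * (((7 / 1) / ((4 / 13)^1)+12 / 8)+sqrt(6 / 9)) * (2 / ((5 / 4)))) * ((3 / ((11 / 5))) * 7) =161728 * sqrt(6) / 55+11765712 / 55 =221124.78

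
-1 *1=-1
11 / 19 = 0.58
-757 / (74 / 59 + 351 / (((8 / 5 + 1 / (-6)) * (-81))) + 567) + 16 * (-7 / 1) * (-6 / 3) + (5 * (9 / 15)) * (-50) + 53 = 125.66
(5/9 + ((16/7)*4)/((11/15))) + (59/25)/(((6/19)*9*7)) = 1366081/103950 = 13.14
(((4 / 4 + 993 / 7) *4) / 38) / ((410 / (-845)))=-169000 / 5453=-30.99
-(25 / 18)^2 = -625 / 324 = -1.93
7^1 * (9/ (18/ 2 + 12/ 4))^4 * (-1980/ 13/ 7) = -40095/ 832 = -48.19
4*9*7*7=1764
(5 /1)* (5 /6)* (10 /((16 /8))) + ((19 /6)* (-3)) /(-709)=44341 /2127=20.85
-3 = -3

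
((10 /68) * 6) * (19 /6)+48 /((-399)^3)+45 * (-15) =-483925668259 /719906922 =-672.21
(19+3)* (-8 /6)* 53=-4664 /3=-1554.67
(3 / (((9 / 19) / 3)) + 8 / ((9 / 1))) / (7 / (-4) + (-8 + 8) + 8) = 3.18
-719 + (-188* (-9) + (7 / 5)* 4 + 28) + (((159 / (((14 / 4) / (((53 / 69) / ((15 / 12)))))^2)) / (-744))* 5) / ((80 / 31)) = 11741286493 / 11664450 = 1006.59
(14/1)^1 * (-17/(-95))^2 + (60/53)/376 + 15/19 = 55789297/44962550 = 1.24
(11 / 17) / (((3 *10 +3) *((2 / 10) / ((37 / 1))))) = 185 / 51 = 3.63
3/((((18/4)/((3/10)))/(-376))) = -376/5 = -75.20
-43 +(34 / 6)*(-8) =-265 / 3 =-88.33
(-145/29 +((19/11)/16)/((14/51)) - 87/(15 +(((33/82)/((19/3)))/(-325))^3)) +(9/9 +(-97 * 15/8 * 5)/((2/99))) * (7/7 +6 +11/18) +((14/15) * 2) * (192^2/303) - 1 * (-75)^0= -622228867371796392029879152891/1817343604633627453161240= -342383.72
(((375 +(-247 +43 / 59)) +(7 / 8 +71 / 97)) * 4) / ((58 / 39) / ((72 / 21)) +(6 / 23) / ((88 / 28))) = 353275680186 / 350173201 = 1008.86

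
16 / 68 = 0.24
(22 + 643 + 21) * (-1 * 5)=-3430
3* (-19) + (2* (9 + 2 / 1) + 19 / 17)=-576 / 17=-33.88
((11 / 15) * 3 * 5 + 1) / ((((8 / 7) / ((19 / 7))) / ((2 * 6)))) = 342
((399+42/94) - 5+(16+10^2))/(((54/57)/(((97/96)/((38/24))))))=775709/2256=343.84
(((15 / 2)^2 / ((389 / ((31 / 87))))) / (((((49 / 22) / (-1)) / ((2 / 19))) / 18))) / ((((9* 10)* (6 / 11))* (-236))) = 18755 / 4957232392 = 0.00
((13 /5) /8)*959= 12467 /40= 311.68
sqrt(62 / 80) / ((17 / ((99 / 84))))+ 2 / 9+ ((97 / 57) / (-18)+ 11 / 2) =33 * sqrt(310) / 9520+ 2887 / 513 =5.69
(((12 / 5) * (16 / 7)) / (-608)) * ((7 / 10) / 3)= -1 / 475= -0.00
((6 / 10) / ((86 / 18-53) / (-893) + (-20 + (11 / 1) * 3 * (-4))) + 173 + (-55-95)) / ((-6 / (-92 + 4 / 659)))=709365157428 / 2011910525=352.58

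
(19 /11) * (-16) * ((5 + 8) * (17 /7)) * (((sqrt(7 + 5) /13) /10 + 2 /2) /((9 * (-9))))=5168 * sqrt(3) /31185 + 67184 /6237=11.06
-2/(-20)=1/10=0.10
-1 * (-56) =56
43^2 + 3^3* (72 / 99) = 20555 / 11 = 1868.64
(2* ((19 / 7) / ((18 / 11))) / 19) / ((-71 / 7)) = -11 / 639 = -0.02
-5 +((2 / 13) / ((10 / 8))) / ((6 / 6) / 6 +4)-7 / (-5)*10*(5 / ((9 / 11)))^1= 1178557 / 14625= 80.59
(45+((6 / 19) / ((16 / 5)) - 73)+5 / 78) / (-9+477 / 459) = 2805323 / 802256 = 3.50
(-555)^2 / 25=12321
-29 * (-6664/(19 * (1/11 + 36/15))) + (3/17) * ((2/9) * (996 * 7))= 192793104/44251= 4356.81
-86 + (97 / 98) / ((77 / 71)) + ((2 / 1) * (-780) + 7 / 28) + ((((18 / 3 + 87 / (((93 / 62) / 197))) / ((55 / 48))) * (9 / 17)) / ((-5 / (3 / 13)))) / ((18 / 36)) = -177806717393 / 83383300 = -2132.40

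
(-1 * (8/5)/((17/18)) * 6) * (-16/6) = 2304/85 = 27.11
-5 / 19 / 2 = -5 / 38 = -0.13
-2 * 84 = -168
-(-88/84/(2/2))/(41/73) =1606/861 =1.87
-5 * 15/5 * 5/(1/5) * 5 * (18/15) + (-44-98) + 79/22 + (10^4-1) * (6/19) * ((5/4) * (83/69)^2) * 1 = 367363620/110561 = 3322.72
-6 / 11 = -0.55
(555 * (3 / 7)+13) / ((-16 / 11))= -4829 / 28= -172.46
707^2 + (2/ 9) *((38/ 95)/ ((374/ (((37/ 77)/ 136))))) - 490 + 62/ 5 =22002773293153/ 44060940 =499371.40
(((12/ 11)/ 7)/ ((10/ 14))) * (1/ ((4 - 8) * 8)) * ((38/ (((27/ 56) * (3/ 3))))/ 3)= -266/ 1485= -0.18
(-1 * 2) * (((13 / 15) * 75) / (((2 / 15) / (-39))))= 38025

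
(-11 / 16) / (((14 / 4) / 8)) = -11 / 7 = -1.57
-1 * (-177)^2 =-31329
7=7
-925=-925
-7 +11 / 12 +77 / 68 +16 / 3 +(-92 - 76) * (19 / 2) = -54251 / 34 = -1595.62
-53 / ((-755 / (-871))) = -46163 / 755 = -61.14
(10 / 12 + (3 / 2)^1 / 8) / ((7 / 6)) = 7 / 8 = 0.88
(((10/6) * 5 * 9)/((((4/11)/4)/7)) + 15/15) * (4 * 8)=184832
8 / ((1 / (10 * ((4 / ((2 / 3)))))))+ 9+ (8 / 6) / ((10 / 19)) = 7373 / 15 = 491.53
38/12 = 19/6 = 3.17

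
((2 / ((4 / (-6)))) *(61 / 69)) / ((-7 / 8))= 488 / 161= 3.03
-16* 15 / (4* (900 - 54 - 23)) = -60 / 823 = -0.07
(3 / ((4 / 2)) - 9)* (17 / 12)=-85 / 8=-10.62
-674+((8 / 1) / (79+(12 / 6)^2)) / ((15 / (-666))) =-281486 / 415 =-678.28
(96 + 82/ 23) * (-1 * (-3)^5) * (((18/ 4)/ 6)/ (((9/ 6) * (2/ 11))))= 3060585/ 46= 66534.46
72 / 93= 24 / 31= 0.77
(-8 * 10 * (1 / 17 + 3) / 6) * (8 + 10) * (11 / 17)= -137280 / 289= -475.02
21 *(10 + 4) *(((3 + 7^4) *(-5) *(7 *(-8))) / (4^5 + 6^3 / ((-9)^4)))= 1202225976 / 6221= 193252.85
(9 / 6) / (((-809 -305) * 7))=-3 / 15596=-0.00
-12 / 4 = -3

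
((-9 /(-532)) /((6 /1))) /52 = 3 /55328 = 0.00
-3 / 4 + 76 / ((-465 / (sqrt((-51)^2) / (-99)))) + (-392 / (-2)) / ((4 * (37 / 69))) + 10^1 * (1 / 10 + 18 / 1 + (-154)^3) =-82944489722839 / 2271060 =-36522368.29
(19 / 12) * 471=2983 / 4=745.75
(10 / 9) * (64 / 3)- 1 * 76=-1412 / 27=-52.30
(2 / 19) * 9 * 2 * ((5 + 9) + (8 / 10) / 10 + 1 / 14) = 89154 / 3325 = 26.81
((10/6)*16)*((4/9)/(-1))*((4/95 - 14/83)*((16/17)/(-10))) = -510976/3619215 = -0.14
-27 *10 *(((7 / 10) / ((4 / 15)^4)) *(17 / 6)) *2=-54219375 / 256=-211794.43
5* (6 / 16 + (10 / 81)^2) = 1.95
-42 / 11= -3.82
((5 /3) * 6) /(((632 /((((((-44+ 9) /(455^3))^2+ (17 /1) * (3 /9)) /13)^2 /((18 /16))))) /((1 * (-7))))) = -30324414261810288462885428768 /1621046052375786659404052578125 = -0.02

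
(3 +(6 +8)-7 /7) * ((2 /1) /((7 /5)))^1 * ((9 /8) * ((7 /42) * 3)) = 12.86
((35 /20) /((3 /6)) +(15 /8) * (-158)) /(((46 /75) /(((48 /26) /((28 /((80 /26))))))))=-2634750 /27209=-96.83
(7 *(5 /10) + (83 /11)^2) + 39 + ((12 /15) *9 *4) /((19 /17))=2878401 /22990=125.20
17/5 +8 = 57/5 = 11.40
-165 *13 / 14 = -2145 / 14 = -153.21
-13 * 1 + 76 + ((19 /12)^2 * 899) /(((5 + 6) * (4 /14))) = 2471357 /3168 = 780.10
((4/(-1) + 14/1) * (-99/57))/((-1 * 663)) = 110/4199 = 0.03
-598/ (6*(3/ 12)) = -1196/ 3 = -398.67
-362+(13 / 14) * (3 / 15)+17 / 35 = -25293 / 70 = -361.33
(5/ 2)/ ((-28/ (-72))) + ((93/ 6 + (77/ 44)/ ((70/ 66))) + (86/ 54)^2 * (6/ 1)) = 1319863/ 34020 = 38.80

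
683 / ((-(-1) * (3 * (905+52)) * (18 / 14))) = 4781 / 25839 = 0.19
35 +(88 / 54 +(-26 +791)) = 21644 / 27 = 801.63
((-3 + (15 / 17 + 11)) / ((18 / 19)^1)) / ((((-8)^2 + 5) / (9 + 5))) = 20083 / 10557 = 1.90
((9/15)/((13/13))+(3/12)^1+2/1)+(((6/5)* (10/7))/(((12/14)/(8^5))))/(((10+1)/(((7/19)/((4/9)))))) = 20655753/4180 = 4941.57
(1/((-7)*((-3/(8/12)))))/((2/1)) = 1/63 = 0.02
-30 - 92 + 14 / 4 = -237 / 2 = -118.50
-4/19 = -0.21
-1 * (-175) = 175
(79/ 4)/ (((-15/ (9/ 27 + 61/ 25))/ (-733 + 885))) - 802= -1526666/ 1125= -1357.04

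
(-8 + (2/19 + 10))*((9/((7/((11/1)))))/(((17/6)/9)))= 213840/2261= 94.58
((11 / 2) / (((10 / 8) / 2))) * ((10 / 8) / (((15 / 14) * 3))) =154 / 45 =3.42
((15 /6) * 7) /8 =35 /16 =2.19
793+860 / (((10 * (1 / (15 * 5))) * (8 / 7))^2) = 2421127 / 64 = 37830.11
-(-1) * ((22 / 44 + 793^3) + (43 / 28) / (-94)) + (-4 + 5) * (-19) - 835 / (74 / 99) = 48563075405353 / 97384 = 498676121.39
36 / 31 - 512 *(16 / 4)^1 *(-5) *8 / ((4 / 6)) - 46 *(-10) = 3823576 / 31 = 123341.16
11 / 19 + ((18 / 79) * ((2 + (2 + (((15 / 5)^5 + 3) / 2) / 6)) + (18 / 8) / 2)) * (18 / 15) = 22771 / 3002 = 7.59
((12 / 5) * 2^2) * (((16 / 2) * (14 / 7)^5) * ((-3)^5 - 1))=-2998272 / 5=-599654.40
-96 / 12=-8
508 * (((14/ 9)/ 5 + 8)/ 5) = 189992/ 225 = 844.41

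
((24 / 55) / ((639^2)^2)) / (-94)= -4 / 143662270306995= -0.00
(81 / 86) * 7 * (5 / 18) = 1.83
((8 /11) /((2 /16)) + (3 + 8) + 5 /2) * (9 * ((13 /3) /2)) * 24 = 99450 /11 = 9040.91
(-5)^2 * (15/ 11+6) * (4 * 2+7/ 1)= 30375/ 11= 2761.36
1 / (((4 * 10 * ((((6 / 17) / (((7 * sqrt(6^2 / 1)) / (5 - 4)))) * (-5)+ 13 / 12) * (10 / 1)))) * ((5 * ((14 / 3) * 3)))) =51 / 1487000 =0.00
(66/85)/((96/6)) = 33/680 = 0.05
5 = 5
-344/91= -3.78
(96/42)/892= 0.00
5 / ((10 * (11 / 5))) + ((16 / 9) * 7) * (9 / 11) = 229 / 22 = 10.41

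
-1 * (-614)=614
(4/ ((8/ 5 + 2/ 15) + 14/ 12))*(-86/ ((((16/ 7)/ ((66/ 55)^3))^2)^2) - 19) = -91976938163/ 1416015625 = -64.95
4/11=0.36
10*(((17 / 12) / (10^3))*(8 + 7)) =17 / 80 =0.21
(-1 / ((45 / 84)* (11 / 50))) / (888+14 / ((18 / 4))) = -42 / 4411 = -0.01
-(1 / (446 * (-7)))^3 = 1 / 30429771848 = 0.00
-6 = -6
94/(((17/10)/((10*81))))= 761400/17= 44788.24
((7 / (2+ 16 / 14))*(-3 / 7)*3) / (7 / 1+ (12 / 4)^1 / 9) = -189 / 484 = -0.39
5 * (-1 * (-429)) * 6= 12870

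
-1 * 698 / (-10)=349 / 5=69.80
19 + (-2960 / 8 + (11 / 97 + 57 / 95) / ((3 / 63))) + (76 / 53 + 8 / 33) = -283610761 / 848265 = -334.34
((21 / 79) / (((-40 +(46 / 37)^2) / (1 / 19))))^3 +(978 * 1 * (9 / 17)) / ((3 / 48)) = 8284.24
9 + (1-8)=2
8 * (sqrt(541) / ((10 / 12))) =48 * sqrt(541) / 5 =223.29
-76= -76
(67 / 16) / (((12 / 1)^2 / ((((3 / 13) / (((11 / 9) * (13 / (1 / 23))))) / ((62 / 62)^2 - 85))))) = -67 / 306482176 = -0.00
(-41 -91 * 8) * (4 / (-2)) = 1538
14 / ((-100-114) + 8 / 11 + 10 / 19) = -0.07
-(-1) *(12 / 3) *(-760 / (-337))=3040 / 337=9.02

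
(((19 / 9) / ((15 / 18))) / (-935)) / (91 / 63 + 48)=-0.00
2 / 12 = 1 / 6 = 0.17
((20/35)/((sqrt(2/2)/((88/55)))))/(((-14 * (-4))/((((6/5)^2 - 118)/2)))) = -5828/6125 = -0.95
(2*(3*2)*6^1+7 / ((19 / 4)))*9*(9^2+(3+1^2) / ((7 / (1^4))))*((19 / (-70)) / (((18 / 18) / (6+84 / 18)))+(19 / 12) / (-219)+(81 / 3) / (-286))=-161651.90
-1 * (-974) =974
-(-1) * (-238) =-238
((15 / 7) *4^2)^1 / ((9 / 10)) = 800 / 21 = 38.10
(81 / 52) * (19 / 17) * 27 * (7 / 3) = 96957 / 884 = 109.68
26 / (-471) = -26 / 471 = -0.06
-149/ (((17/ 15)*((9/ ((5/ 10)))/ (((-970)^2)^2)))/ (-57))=6265659862775000/ 17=368568227222058.82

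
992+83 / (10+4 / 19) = 194025 / 194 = 1000.13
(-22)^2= 484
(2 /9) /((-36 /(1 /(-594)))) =1 /96228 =0.00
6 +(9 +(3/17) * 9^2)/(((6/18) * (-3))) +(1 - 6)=-379/17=-22.29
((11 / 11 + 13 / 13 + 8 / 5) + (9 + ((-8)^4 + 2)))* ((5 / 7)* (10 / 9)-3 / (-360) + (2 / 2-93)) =-1574489969 / 4200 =-374878.56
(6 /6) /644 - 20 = -12879 /644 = -20.00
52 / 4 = 13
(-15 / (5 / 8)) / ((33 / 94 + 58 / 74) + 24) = -83472 / 87419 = -0.95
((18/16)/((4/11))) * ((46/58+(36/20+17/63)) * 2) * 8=287683/2030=141.72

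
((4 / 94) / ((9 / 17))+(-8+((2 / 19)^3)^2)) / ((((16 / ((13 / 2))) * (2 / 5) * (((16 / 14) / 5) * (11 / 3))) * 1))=-179274179491225 / 18679849326336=-9.60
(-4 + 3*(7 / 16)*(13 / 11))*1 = -2.45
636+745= 1381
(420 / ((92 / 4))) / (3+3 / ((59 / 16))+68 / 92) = 12390 / 3089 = 4.01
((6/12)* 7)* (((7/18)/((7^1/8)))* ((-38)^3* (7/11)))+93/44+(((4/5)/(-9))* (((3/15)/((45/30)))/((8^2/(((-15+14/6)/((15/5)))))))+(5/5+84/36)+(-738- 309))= -3699384529/66825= -55359.29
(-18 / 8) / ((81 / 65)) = -1.81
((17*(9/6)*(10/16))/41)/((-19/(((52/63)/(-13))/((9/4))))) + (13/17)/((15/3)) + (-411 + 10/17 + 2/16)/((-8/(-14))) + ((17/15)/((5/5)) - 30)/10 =-1443157645847/2002341600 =-720.73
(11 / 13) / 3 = 11 / 39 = 0.28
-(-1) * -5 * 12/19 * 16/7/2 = -480/133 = -3.61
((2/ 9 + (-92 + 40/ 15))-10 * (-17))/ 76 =182/ 171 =1.06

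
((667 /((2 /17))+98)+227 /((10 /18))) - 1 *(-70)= 62461 /10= 6246.10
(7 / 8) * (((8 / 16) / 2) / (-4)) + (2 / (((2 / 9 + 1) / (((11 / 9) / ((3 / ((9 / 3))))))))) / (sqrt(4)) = 121 / 128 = 0.95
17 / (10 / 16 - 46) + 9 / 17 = 955 / 6171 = 0.15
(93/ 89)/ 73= 0.01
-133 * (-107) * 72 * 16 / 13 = 1261085.54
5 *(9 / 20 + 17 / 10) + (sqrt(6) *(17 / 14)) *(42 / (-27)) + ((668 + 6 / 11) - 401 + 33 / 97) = 1189217 / 4268 - 17 *sqrt(6) / 9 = 274.01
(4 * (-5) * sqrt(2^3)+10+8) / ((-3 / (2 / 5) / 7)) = -84 / 5+112 * sqrt(2) / 3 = 36.00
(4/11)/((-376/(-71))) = 71/1034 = 0.07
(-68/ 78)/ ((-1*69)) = 34/ 2691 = 0.01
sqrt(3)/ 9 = 0.19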